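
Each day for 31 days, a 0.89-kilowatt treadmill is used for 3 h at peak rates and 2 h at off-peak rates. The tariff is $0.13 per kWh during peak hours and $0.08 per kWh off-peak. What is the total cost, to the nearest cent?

$15.17

Peak energy = 0.89 kW × 3 h × 31 = 82.77 kWh
Off-peak energy = 0.89 kW × 2 h × 31 = 55.18 kWh
Cost = 82.77 × $0.13 + 55.18 × $0.08 = $10.7601 + $4.4144 = $15.17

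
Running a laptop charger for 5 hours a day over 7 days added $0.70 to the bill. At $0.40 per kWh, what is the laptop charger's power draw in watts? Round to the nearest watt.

50 W

Energy = $0.70 ÷ $0.40/kWh = 1.75 kWh
Runtime = 5 h/day × 7 days = 35 h
Power = 1.75 kWh ÷ 35 h = 0.05 kW = 50 W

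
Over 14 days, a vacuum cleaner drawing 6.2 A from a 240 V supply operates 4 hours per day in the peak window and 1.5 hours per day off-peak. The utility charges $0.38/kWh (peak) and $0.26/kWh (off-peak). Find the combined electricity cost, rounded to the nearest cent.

$39.79

Power = 6.2 A × 240 V = 1488 W = 1.488 kW
Peak energy = 1.488 kW × 4 h × 14 = 83.328 kWh
Off-peak energy = 1.488 kW × 1.5 h × 14 = 31.248 kWh
Cost = 83.328 × $0.38 + 31.248 × $0.26 = $31.66464 + $8.12448 = $39.79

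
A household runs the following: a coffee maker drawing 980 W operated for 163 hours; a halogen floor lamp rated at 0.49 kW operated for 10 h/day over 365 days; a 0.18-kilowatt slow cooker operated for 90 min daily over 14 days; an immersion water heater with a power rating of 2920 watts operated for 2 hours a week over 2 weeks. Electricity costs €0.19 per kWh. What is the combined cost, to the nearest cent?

€373.10

coffee maker: 0.98 kW × 163 h = 159.74 kWh
halogen floor lamp: Runtime = 10 h/day × 365 days = 3650 h
halogen floor lamp: 0.49 kW × 3650 h = 1788.5 kWh
slow cooker: Runtime = 90 min × 14 = 1260 min = 21 h
slow cooker: 0.18 kW × 21 h = 3.78 kWh
immersion water heater: Runtime = 2 h/week × 2 weeks = 4 h
immersion water heater: 2.92 kW × 4 h = 11.68 kWh
Total energy = 1963.7 kWh
Cost = 1963.7 × €0.19 = €373.10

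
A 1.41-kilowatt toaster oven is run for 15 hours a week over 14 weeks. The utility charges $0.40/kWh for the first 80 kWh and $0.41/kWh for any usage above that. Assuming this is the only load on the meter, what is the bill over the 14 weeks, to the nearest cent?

Runtime = 15 h/week × 14 weeks = 210 h
Energy = 1.41 kW × 210 h = 296.1 kWh
Tier 1 (0–80 kWh): 80 × $0.40 = $32
Above 80 kWh: 216.1 × $0.41 = $88.601
Bill = $120.60

$120.60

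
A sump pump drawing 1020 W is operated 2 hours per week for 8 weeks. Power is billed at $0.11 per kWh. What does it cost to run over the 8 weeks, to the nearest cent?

$1.80

Runtime = 2 h/week × 8 weeks = 16 h
Energy = 1.02 kW × 16 h = 16.32 kWh
Cost = 16.32 kWh × $0.11/kWh = $1.80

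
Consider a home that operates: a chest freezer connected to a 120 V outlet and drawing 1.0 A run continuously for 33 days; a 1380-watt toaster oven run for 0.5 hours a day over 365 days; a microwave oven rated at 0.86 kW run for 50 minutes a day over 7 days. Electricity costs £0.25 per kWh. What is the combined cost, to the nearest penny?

chest freezer: Power = 1.0 A × 120 V = 120 W = 0.12 kW
chest freezer: Runtime = 24 h × 33 = 792 h
chest freezer: 0.12 kW × 792 h = 95.04 kWh
toaster oven: Runtime = 0.5 h/day × 365 days = 182.5 h
toaster oven: 1.38 kW × 182.5 h = 251.85 kWh
microwave oven: Runtime = 50 min × 7 = 350 min = 5.833333… h
microwave oven: 0.86 kW × 5.833333… h = 5.016666… kWh
Total energy = 351.906666… kWh
Cost = 351.906666… × £0.25 = £87.98

£87.98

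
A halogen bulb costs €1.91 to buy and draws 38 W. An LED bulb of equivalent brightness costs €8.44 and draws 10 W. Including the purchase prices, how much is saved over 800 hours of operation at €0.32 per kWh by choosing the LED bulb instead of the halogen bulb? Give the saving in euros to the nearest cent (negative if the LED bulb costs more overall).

halogen bulb: €1.91 + (38/1000) kW × 800 h × €0.32 = €1.91 + €9.728 = €11.638
LED bulb: €8.44 + (10/1000) kW × 800 h × €0.32 = €8.44 + €2.56 = €11
Saving = €11.638 − €11 = €0.638 → €0.64

€0.64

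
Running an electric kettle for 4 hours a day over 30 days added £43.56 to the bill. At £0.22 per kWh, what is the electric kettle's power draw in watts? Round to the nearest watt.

1650 W

Energy = £43.56 ÷ £0.22/kWh = 198 kWh
Runtime = 4 h/day × 30 days = 120 h
Power = 198 kWh ÷ 120 h = 1.65 kW = 1650 W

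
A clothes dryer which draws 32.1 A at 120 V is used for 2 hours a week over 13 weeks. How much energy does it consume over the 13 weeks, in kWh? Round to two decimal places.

100.15 kWh

Power = 32.1 A × 120 V = 3852 W = 3.852 kW
Runtime = 2 h/week × 13 weeks = 26 h
Energy = 3.852 kW × 26 h = 100.152 kWh ≈ 100.15 kWh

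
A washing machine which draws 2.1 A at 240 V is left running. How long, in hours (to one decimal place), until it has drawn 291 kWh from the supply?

577.4 h

Power = 2.1 A × 240 V = 504 W = 0.504 kW
Hours = 291 kWh ÷ 0.504 kW = 577.4 h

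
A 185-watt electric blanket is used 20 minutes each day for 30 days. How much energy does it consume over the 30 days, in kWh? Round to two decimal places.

Runtime = 20 min × 30 = 600 min = 10 h
Energy = 0.185 kW × 10 h = 1.85 kWh

1.85 kWh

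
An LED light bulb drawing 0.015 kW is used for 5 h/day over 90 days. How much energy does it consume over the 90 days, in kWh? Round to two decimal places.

Runtime = 5 h/day × 90 days = 450 h
Energy = 0.015 kW × 450 h = 6.75 kWh

6.75 kWh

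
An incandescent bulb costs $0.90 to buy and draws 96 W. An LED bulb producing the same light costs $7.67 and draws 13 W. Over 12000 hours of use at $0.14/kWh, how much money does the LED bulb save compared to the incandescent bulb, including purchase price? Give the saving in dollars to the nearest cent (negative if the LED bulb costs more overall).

$132.67

incandescent bulb: $0.90 + (96/1000) kW × 12000 h × $0.14 = $0.90 + $161.28 = $162.18
LED bulb: $7.67 + (13/1000) kW × 12000 h × $0.14 = $7.67 + $21.84 = $29.51
Saving = $162.18 − $29.51 = $132.67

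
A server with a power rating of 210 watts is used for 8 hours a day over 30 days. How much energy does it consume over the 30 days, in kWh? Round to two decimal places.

50.40 kWh

Runtime = 8 h/day × 30 days = 240 h
Energy = 0.21 kW × 240 h = 50.4 kWh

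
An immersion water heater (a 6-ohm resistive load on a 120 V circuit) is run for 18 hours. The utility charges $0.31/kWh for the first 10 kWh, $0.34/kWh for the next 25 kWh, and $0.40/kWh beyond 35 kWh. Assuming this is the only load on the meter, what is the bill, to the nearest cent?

Power = V²/R = 120²/6 = 2400 W = 2.4 kW
Energy = 2.4 kW × 18 h = 43.2 kWh
Tier 1 (0–10 kWh): 10 × $0.31 = $3.1
Tier 2 (10–35 kWh): 25 × $0.34 = $8.5
Above 35 kWh: 8.2 × $0.40 = $3.28
Bill = $14.88

$14.88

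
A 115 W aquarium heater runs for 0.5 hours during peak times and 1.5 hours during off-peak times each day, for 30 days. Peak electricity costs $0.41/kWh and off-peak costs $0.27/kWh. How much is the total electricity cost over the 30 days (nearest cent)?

Peak energy = 0.115 kW × 0.5 h × 30 = 1.725 kWh
Off-peak energy = 0.115 kW × 1.5 h × 30 = 5.175 kWh
Cost = 1.725 × $0.41 + 5.175 × $0.27 = $0.70725 + $1.39725 = $2.10

$2.10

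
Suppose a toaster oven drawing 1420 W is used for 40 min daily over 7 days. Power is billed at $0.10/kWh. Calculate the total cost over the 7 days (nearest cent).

Runtime = 40 min × 7 = 280 min = 4.666666… h
Energy = 1.42 kW × 4.666666… h = 6.626666… kWh
Cost = 6.626666… kWh × $0.10/kWh = $0.66

$0.66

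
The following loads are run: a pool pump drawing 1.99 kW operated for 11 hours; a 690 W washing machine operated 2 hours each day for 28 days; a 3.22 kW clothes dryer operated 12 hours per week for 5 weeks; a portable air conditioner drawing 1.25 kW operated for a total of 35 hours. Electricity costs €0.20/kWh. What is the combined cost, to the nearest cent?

€59.50

pool pump: 1.99 kW × 11 h = 21.89 kWh
washing machine: Runtime = 2 h/day × 28 days = 56 h
washing machine: 0.69 kW × 56 h = 38.64 kWh
clothes dryer: Runtime = 12 h/week × 5 weeks = 60 h
clothes dryer: 3.22 kW × 60 h = 193.2 kWh
portable air conditioner: 1.25 kW × 35 h = 43.75 kWh
Total energy = 297.48 kWh
Cost = 297.48 × €0.20 = €59.50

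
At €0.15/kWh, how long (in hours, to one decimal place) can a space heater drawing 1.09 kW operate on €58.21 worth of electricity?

Energy available = €58.21 ÷ €0.15/kWh = 388.0667 kWh
Hours = 388.0667 kWh ÷ 1.09 kW = 356.0 h

356.0 h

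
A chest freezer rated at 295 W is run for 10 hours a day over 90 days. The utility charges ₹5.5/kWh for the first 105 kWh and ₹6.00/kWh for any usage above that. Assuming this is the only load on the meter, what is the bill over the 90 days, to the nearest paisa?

₹1540.50

Runtime = 10 h/day × 90 days = 900 h
Energy = 0.295 kW × 900 h = 265.5 kWh
Tier 1 (0–105 kWh): 105 × ₹5.5 = ₹577.5
Above 105 kWh: 160.5 × ₹6.00 = ₹963
Bill = ₹1540.50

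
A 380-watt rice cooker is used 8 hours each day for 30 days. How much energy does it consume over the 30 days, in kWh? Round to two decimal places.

Runtime = 8 h/day × 30 days = 240 h
Energy = 0.38 kW × 240 h = 91.2 kWh

91.20 kWh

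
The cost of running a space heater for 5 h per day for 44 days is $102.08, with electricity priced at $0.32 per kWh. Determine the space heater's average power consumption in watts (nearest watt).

1450 W

Energy = $102.08 ÷ $0.32/kWh = 319 kWh
Runtime = 5 h/day × 44 days = 220 h
Power = 319 kWh ÷ 220 h = 1.45 kW = 1450 W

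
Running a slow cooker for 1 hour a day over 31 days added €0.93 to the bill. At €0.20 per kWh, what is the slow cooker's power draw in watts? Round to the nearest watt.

Energy = €0.93 ÷ €0.20/kWh = 4.65 kWh
Runtime = 1 h/day × 31 days = 31 h
Power = 4.65 kWh ÷ 31 h = 0.15 kW = 150 W

150 W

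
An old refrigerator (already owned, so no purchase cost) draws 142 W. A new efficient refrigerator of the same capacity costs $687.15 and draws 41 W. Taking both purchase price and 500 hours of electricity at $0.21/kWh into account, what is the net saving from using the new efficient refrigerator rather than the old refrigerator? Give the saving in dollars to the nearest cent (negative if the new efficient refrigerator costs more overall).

-$676.55

old refrigerator: $0.00 + (142/1000) kW × 500 h × $0.21 = $0.00 + $14.91 = $14.91
new efficient refrigerator: $687.15 + (41/1000) kW × 500 h × $0.21 = $687.15 + $4.305 = $691.455
Saving = $14.91 − $691.455 = −$676.545 → -$676.55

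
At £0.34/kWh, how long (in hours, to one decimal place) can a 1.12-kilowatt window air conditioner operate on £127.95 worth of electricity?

Energy available = £127.95 ÷ £0.34/kWh = 376.3235 kWh
Hours = 376.3235 kWh ÷ 1.12 kW = 336.0 h

336.0 h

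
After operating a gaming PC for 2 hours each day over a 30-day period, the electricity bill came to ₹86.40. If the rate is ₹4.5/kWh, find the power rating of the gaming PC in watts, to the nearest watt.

320 W

Energy = ₹86.40 ÷ ₹4.5/kWh = 19.2 kWh
Runtime = 2 h/day × 30 days = 60 h
Power = 19.2 kWh ÷ 60 h = 0.32 kW = 320 W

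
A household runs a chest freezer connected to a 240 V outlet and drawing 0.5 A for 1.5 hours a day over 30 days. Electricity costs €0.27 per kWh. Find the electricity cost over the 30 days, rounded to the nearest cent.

Power = 0.5 A × 240 V = 120 W = 0.12 kW
Runtime = 1.5 h/day × 30 days = 45 h
Energy = 0.12 kW × 45 h = 5.4 kWh
Cost = 5.4 kWh × €0.27/kWh = €1.46

€1.46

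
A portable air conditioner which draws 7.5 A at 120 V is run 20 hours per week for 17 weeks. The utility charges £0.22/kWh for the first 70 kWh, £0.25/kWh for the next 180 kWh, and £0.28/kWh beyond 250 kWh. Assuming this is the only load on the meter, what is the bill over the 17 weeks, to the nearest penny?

£76.08

Power = 7.5 A × 120 V = 900 W = 0.9 kW
Runtime = 20 h/week × 17 weeks = 340 h
Energy = 0.9 kW × 340 h = 306 kWh
Tier 1 (0–70 kWh): 70 × £0.22 = £15.4
Tier 2 (70–250 kWh): 180 × £0.25 = £45
Above 250 kWh: 56 × £0.28 = £15.68
Bill = £76.08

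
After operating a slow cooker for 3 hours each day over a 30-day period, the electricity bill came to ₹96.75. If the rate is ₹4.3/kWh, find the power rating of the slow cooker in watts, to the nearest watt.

Energy = ₹96.75 ÷ ₹4.3/kWh = 22.5 kWh
Runtime = 3 h/day × 30 days = 90 h
Power = 22.5 kWh ÷ 90 h = 0.25 kW = 250 W

250 W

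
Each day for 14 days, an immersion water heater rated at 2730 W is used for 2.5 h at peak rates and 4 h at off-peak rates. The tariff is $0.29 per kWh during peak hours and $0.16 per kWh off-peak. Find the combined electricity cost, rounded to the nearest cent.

$52.17

Peak energy = 2.73 kW × 2.5 h × 14 = 95.55 kWh
Off-peak energy = 2.73 kW × 4 h × 14 = 152.88 kWh
Cost = 95.55 × $0.29 + 152.88 × $0.16 = $27.7095 + $24.4608 = $52.17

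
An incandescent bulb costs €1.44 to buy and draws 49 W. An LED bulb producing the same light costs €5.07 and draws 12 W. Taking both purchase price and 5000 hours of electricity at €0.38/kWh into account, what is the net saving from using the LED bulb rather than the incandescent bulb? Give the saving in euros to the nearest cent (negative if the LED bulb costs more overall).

incandescent bulb: €1.44 + (49/1000) kW × 5000 h × €0.38 = €1.44 + €93.1 = €94.54
LED bulb: €5.07 + (12/1000) kW × 5000 h × €0.38 = €5.07 + €22.8 = €27.87
Saving = €94.54 − €27.87 = €66.67

€66.67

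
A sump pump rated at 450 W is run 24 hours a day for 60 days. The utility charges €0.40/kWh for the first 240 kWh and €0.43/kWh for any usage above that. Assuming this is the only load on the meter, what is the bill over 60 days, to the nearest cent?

€271.44

Runtime = 24 h × 60 = 1440 h
Energy = 0.45 kW × 1440 h = 648 kWh
Tier 1 (0–240 kWh): 240 × €0.40 = €96
Above 240 kWh: 408 × €0.43 = €175.44
Bill = €271.44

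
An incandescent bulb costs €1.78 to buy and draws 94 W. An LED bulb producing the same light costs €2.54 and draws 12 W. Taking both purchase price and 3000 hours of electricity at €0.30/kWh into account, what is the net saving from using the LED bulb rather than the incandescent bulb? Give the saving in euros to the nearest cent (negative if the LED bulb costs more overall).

€73.04

incandescent bulb: €1.78 + (94/1000) kW × 3000 h × €0.30 = €1.78 + €84.6 = €86.38
LED bulb: €2.54 + (12/1000) kW × 3000 h × €0.30 = €2.54 + €10.8 = €13.34
Saving = €86.38 − €13.34 = €73.04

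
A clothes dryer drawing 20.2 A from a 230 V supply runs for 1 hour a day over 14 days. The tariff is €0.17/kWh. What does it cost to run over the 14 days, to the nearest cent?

Power = 20.2 A × 230 V = 4646 W = 4.646 kW
Runtime = 1 h/day × 14 days = 14 h
Energy = 4.646 kW × 14 h = 65.044 kWh
Cost = 65.044 kWh × €0.17/kWh = €11.06

€11.06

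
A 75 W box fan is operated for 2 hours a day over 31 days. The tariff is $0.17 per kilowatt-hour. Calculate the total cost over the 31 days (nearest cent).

Runtime = 2 h/day × 31 days = 62 h
Energy = 0.075 kW × 62 h = 4.65 kWh
Cost = 4.65 kWh × $0.17/kWh = $0.79

$0.79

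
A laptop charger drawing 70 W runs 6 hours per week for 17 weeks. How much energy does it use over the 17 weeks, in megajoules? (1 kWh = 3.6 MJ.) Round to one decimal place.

Runtime = 6 h/week × 17 weeks = 102 h
Energy = 0.07 kW × 102 h = 7.14 kWh
= 7.14 × 3.6 MJ = 25.7 MJ

25.7 MJ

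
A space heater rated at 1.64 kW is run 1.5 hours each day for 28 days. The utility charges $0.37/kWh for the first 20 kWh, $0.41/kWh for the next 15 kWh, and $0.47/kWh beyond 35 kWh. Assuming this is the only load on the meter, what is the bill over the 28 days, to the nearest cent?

Runtime = 1.5 h/day × 28 days = 42 h
Energy = 1.64 kW × 42 h = 68.88 kWh
Tier 1 (0–20 kWh): 20 × $0.37 = $7.4
Tier 2 (20–35 kWh): 15 × $0.41 = $6.15
Above 35 kWh: 33.88 × $0.47 = $15.9236
Bill = $29.47

$29.47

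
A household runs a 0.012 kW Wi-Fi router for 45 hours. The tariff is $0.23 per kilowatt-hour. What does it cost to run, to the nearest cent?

Energy = 0.012 kW × 45 h = 0.54 kWh
Cost = 0.54 kWh × $0.23/kWh = $0.12

$0.12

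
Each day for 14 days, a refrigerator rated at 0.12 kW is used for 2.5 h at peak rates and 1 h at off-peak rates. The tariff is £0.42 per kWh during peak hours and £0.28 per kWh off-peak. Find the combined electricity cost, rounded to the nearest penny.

£2.23

Peak energy = 0.12 kW × 2.5 h × 14 = 4.2 kWh
Off-peak energy = 0.12 kW × 1 h × 14 = 1.68 kWh
Cost = 4.2 × £0.42 + 1.68 × £0.28 = £1.764 + £0.4704 = £2.23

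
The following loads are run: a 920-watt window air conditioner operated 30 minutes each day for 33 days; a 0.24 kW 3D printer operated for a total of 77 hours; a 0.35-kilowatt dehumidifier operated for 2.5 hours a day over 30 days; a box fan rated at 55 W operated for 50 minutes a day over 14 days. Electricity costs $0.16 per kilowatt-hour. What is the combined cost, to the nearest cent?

window air conditioner: Runtime = 30 min × 33 = 990 min = 16.5 h
window air conditioner: 0.92 kW × 16.5 h = 15.18 kWh
3D printer: 0.24 kW × 77 h = 18.48 kWh
dehumidifier: Runtime = 2.5 h/day × 30 days = 75 h
dehumidifier: 0.35 kW × 75 h = 26.25 kWh
box fan: Runtime = 50 min × 14 = 700 min = 11.666666… h
box fan: 0.055 kW × 11.666666… h = 0.641666… kWh
Total energy = 60.551666… kWh
Cost = 60.551666… × $0.16 = $9.69

$9.69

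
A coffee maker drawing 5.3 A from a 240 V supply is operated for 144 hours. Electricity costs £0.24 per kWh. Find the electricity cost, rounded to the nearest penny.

£43.96

Power = 5.3 A × 240 V = 1272 W = 1.272 kW
Energy = 1.272 kW × 144 h = 183.168 kWh
Cost = 183.168 kWh × £0.24/kWh = £43.96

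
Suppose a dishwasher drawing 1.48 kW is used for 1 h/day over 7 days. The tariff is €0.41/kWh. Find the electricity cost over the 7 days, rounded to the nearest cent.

Runtime = 1 h/day × 7 days = 7 h
Energy = 1.48 kW × 7 h = 10.36 kWh
Cost = 10.36 kWh × €0.41/kWh = €4.25

€4.25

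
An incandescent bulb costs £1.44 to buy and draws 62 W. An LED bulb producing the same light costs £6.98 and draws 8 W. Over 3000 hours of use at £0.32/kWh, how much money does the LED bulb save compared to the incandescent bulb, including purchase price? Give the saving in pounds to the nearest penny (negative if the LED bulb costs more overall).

£46.30

incandescent bulb: £1.44 + (62/1000) kW × 3000 h × £0.32 = £1.44 + £59.52 = £60.96
LED bulb: £6.98 + (8/1000) kW × 3000 h × £0.32 = £6.98 + £7.68 = £14.66
Saving = £60.96 − £14.66 = £46.3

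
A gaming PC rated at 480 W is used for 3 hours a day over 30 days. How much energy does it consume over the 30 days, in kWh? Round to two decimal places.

Runtime = 3 h/day × 30 days = 90 h
Energy = 0.48 kW × 90 h = 43.2 kWh

43.20 kWh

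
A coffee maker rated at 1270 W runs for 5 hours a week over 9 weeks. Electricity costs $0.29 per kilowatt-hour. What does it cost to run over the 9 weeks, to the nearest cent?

$16.57

Runtime = 5 h/week × 9 weeks = 45 h
Energy = 1.27 kW × 45 h = 57.15 kWh
Cost = 57.15 kWh × $0.29/kWh = $16.57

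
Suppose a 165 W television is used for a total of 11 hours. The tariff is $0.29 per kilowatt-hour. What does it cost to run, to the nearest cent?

$0.53

Energy = 0.165 kW × 11 h = 1.815 kWh
Cost = 1.815 kWh × $0.29/kWh = $0.53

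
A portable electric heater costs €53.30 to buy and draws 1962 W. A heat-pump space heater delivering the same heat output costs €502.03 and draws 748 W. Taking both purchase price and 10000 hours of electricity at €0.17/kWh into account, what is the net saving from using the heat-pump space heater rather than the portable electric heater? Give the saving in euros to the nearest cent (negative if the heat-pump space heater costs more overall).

portable electric heater: €53.30 + (1962/1000) kW × 10000 h × €0.17 = €53.30 + €3335.4 = €3388.7
heat-pump space heater: €502.03 + (748/1000) kW × 10000 h × €0.17 = €502.03 + €1271.6 = €1773.63
Saving = €3388.7 − €1773.63 = €1615.07

€1615.07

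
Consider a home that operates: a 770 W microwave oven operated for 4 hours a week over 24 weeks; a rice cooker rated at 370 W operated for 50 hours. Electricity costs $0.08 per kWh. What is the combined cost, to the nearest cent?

$7.39

microwave oven: Runtime = 4 h/week × 24 weeks = 96 h
microwave oven: 0.77 kW × 96 h = 73.92 kWh
rice cooker: 0.37 kW × 50 h = 18.5 kWh
Total energy = 92.42 kWh
Cost = 92.42 × $0.08 = $7.39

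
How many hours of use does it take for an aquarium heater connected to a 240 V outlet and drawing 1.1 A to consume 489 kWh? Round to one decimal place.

1852.3 h

Power = 1.1 A × 240 V = 264 W = 0.264 kW
Hours = 489 kWh ÷ 0.264 kW = 1852.3 h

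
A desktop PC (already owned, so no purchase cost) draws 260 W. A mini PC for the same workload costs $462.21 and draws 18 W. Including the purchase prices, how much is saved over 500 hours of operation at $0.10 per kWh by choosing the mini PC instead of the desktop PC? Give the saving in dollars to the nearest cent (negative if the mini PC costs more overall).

desktop PC: $0.00 + (260/1000) kW × 500 h × $0.10 = $0.00 + $13 = $13
mini PC: $462.21 + (18/1000) kW × 500 h × $0.10 = $462.21 + $0.9 = $463.11
Saving = $13 − $463.11 = −$450.11

-$450.11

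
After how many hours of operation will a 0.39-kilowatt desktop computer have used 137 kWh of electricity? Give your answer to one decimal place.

Hours = 137 kWh ÷ 0.39 kW = 351.3 h

351.3 h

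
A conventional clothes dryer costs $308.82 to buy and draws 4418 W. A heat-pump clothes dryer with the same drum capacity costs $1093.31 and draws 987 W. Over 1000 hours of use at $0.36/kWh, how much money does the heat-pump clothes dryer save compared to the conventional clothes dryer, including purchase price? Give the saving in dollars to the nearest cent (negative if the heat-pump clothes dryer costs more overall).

conventional clothes dryer: $308.82 + (4418/1000) kW × 1000 h × $0.36 = $308.82 + $1590.48 = $1899.3
heat-pump clothes dryer: $1093.31 + (987/1000) kW × 1000 h × $0.36 = $1093.31 + $355.32 = $1448.63
Saving = $1899.3 − $1448.63 = $450.67

$450.67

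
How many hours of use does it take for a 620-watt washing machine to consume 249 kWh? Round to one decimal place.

401.6 h

Hours = 249 kWh ÷ 0.62 kW = 401.6 h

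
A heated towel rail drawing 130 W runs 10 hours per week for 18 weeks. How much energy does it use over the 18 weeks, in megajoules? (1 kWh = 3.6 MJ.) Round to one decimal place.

84.2 MJ

Runtime = 10 h/week × 18 weeks = 180 h
Energy = 0.13 kW × 180 h = 23.4 kWh
= 23.4 × 3.6 MJ = 84.2 MJ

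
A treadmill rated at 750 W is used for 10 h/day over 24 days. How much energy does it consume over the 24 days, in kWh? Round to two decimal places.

180.00 kWh

Runtime = 10 h/day × 24 days = 240 h
Energy = 0.75 kW × 240 h = 180 kWh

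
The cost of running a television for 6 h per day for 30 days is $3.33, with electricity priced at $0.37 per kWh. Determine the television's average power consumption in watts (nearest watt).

Energy = $3.33 ÷ $0.37/kWh = 9 kWh
Runtime = 6 h/day × 30 days = 180 h
Power = 9 kWh ÷ 180 h = 0.05 kW = 50 W

50 W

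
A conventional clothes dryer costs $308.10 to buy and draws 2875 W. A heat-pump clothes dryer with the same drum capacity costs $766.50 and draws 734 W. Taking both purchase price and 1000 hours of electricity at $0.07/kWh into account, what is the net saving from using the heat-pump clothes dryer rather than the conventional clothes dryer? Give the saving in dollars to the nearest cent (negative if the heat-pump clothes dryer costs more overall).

conventional clothes dryer: $308.10 + (2875/1000) kW × 1000 h × $0.07 = $308.10 + $201.25 = $509.35
heat-pump clothes dryer: $766.50 + (734/1000) kW × 1000 h × $0.07 = $766.50 + $51.38 = $817.88
Saving = $509.35 − $817.88 = −$308.53

-$308.53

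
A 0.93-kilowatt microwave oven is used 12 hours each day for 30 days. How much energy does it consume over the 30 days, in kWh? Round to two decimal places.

Runtime = 12 h/day × 30 days = 360 h
Energy = 0.93 kW × 360 h = 334.8 kWh

334.80 kWh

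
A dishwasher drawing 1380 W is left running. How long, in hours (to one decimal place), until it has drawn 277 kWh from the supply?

200.7 h

Hours = 277 kWh ÷ 1.38 kW = 200.7 h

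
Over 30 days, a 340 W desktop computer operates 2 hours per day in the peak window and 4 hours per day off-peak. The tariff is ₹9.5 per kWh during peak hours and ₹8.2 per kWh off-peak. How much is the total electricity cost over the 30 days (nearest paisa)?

Peak energy = 0.34 kW × 2 h × 30 = 20.4 kWh
Off-peak energy = 0.34 kW × 4 h × 30 = 40.8 kWh
Cost = 20.4 × ₹9.5 + 40.8 × ₹8.2 = ₹193.8 + ₹334.56 = ₹528.36

₹528.36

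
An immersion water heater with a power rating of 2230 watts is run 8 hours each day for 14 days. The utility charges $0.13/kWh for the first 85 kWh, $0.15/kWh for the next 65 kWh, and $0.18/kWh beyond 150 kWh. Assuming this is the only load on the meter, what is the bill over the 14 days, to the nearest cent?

Runtime = 8 h/day × 14 days = 112 h
Energy = 2.23 kW × 112 h = 249.76 kWh
Tier 1 (0–85 kWh): 85 × $0.13 = $11.05
Tier 2 (85–150 kWh): 65 × $0.15 = $9.75
Above 150 kWh: 99.76 × $0.18 = $17.9568
Bill = $38.76

$38.76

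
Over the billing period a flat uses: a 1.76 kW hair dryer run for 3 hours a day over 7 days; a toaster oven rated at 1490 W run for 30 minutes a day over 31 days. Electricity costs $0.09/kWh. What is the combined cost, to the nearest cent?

hair dryer: Runtime = 3 h/day × 7 days = 21 h
hair dryer: 1.76 kW × 21 h = 36.96 kWh
toaster oven: Runtime = 30 min × 31 = 930 min = 15.5 h
toaster oven: 1.49 kW × 15.5 h = 23.095 kWh
Total energy = 60.055 kWh
Cost = 60.055 × $0.09 = $5.40

$5.40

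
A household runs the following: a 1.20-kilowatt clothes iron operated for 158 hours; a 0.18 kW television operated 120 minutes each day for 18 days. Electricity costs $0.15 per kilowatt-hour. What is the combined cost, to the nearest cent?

$29.41

clothes iron: 1.2 kW × 158 h = 189.6 kWh
television: Runtime = 120 min × 18 = 2160 min = 36 h
television: 0.18 kW × 36 h = 6.48 kWh
Total energy = 196.08 kWh
Cost = 196.08 × $0.15 = $29.41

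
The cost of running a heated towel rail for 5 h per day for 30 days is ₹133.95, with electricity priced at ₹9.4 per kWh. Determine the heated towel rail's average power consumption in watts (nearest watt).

95 W

Energy = ₹133.95 ÷ ₹9.4/kWh = 14.25 kWh
Runtime = 5 h/day × 30 days = 150 h
Power = 14.25 kWh ÷ 150 h = 0.095 kW = 95 W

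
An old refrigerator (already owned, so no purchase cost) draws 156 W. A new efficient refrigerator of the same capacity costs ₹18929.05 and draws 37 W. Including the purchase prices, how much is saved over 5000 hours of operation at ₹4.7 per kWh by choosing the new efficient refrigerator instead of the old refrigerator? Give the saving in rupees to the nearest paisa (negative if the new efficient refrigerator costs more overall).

-₹16132.55

old refrigerator: ₹0.00 + (156/1000) kW × 5000 h × ₹4.7 = ₹0.00 + ₹3666 = ₹3666
new efficient refrigerator: ₹18929.05 + (37/1000) kW × 5000 h × ₹4.7 = ₹18929.05 + ₹869.5 = ₹19798.55
Saving = ₹3666 − ₹19798.55 = −₹16132.55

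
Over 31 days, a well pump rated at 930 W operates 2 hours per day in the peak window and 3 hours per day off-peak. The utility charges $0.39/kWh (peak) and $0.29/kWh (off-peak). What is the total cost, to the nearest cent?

$47.57

Peak energy = 0.93 kW × 2 h × 31 = 57.66 kWh
Off-peak energy = 0.93 kW × 3 h × 31 = 86.49 kWh
Cost = 57.66 × $0.39 + 86.49 × $0.29 = $22.4874 + $25.0821 = $47.57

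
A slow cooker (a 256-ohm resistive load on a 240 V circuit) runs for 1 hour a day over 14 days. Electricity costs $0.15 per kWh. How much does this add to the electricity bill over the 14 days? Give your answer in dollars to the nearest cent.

$0.47

Power = V²/R = 240²/256 = 225 W = 0.225 kW
Runtime = 1 h/day × 14 days = 14 h
Energy = 0.225 kW × 14 h = 3.15 kWh
Cost = 3.15 kWh × $0.15/kWh = $0.47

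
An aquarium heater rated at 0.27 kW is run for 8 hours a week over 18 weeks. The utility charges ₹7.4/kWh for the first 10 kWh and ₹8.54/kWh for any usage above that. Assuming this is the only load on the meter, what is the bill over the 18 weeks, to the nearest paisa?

Runtime = 8 h/week × 18 weeks = 144 h
Energy = 0.27 kW × 144 h = 38.88 kWh
Tier 1 (0–10 kWh): 10 × ₹7.4 = ₹74
Above 10 kWh: 28.88 × ₹8.54 = ₹246.6352
Bill = ₹320.64

₹320.64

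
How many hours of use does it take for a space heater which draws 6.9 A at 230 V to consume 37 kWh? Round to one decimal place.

Power = 6.9 A × 230 V = 1587 W = 1.587 kW
Hours = 37 kWh ÷ 1.587 kW = 23.3 h

23.3 h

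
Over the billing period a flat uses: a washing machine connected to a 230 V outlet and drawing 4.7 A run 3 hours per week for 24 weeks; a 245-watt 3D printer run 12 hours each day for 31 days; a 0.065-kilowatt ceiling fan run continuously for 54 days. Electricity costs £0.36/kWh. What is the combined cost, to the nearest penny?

washing machine: Power = 4.7 A × 230 V = 1081 W = 1.081 kW
washing machine: Runtime = 3 h/week × 24 weeks = 72 h
washing machine: 1.081 kW × 72 h = 77.832 kWh
3D printer: Runtime = 12 h/day × 31 days = 372 h
3D printer: 0.245 kW × 372 h = 91.14 kWh
ceiling fan: Runtime = 24 h × 54 = 1296 h
ceiling fan: 0.065 kW × 1296 h = 84.24 kWh
Total energy = 253.212 kWh
Cost = 253.212 × £0.36 = £91.16

£91.16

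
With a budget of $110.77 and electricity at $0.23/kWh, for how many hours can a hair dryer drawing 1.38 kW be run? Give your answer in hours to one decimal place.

Energy available = $110.77 ÷ $0.23/kWh = 481.6087 kWh
Hours = 481.6087 kWh ÷ 1.38 kW = 349.0 h

349.0 h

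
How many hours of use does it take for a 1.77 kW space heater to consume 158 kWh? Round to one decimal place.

89.3 h

Hours = 158 kWh ÷ 1.77 kW = 89.3 h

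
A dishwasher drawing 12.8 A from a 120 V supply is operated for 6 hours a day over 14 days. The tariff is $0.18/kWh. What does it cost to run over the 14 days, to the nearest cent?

Power = 12.8 A × 120 V = 1536 W = 1.536 kW
Runtime = 6 h/day × 14 days = 84 h
Energy = 1.536 kW × 84 h = 129.024 kWh
Cost = 129.024 kWh × $0.18/kWh = $23.22

$23.22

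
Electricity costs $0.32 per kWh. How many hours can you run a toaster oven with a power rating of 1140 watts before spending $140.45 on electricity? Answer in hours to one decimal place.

Energy available = $140.45 ÷ $0.32/kWh = 438.9063 kWh
Hours = 438.9063 kWh ÷ 1.14 kW = 385.0 h

385.0 h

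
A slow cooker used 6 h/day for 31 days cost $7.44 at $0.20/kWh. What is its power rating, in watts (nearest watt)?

Energy = $7.44 ÷ $0.20/kWh = 37.2 kWh
Runtime = 6 h/day × 31 days = 186 h
Power = 37.2 kWh ÷ 186 h = 0.2 kW = 200 W

200 W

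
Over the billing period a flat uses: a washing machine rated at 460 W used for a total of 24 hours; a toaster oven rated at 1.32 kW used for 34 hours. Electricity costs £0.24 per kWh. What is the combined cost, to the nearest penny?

£13.42

washing machine: 0.46 kW × 24 h = 11.04 kWh
toaster oven: 1.32 kW × 34 h = 44.88 kWh
Total energy = 55.92 kWh
Cost = 55.92 × £0.24 = £13.42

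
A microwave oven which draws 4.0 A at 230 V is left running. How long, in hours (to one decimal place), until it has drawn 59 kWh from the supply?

64.1 h

Power = 4.0 A × 230 V = 920 W = 0.92 kW
Hours = 59 kWh ÷ 0.92 kW = 64.1 h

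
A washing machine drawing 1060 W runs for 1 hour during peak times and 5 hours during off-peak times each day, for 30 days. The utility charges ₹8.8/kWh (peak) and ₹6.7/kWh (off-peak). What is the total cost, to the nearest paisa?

₹1345.14

Peak energy = 1.06 kW × 1 h × 30 = 31.8 kWh
Off-peak energy = 1.06 kW × 5 h × 30 = 159 kWh
Cost = 31.8 × ₹8.8 + 159 × ₹6.7 = ₹279.84 + ₹1065.3 = ₹1345.14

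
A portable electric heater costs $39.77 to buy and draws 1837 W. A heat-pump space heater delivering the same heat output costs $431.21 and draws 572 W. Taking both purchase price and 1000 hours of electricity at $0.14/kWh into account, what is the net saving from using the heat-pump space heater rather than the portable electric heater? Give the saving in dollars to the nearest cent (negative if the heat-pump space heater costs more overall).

portable electric heater: $39.77 + (1837/1000) kW × 1000 h × $0.14 = $39.77 + $257.18 = $296.95
heat-pump space heater: $431.21 + (572/1000) kW × 1000 h × $0.14 = $431.21 + $80.08 = $511.29
Saving = $296.95 − $511.29 = −$214.34

-$214.34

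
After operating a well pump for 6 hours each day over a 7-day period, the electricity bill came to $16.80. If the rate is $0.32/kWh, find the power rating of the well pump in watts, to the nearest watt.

Energy = $16.80 ÷ $0.32/kWh = 52.5 kWh
Runtime = 6 h/day × 7 days = 42 h
Power = 52.5 kWh ÷ 42 h = 1.25 kW = 1250 W

1250 W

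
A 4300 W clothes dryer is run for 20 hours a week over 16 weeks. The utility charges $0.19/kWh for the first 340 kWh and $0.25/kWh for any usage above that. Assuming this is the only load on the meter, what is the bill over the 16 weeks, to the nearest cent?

$323.60

Runtime = 20 h/week × 16 weeks = 320 h
Energy = 4.3 kW × 320 h = 1376 kWh
Tier 1 (0–340 kWh): 340 × $0.19 = $64.6
Above 340 kWh: 1036 × $0.25 = $259
Bill = $323.60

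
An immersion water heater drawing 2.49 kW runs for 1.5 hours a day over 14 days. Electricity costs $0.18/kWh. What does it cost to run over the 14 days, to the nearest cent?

$9.41

Runtime = 1.5 h/day × 14 days = 21 h
Energy = 2.49 kW × 21 h = 52.29 kWh
Cost = 52.29 kWh × $0.18/kWh = $9.41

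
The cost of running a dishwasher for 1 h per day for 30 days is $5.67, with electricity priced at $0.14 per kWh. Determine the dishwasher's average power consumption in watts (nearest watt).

1350 W

Energy = $5.67 ÷ $0.14/kWh = 40.5 kWh
Runtime = 1 h/day × 30 days = 30 h
Power = 40.5 kWh ÷ 30 h = 1.35 kW = 1350 W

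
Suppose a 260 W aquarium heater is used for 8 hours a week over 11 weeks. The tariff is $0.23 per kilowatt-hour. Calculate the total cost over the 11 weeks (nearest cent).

$5.26

Runtime = 8 h/week × 11 weeks = 88 h
Energy = 0.26 kW × 88 h = 22.88 kWh
Cost = 22.88 kWh × $0.23/kWh = $5.26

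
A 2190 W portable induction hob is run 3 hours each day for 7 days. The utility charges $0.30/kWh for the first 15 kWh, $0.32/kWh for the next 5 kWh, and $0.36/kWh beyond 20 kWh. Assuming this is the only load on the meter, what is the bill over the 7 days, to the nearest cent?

Runtime = 3 h/day × 7 days = 21 h
Energy = 2.19 kW × 21 h = 45.99 kWh
Tier 1 (0–15 kWh): 15 × $0.30 = $4.5
Tier 2 (15–20 kWh): 5 × $0.32 = $1.6
Above 20 kWh: 25.99 × $0.36 = $9.3564
Bill = $15.46

$15.46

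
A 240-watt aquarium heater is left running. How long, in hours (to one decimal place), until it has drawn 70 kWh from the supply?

Hours = 70 kWh ÷ 0.24 kW = 291.7 h

291.7 h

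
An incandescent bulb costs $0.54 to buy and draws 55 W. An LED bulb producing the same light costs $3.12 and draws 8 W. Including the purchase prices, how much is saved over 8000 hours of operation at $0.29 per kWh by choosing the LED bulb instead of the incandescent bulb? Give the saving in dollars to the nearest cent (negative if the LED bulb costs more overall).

$106.46

incandescent bulb: $0.54 + (55/1000) kW × 8000 h × $0.29 = $0.54 + $127.6 = $128.14
LED bulb: $3.12 + (8/1000) kW × 8000 h × $0.29 = $3.12 + $18.56 = $21.68
Saving = $128.14 − $21.68 = $106.46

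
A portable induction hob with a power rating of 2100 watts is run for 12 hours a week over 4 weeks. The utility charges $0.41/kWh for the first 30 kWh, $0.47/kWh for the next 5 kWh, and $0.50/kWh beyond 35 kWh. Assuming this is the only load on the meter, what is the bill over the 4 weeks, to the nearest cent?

Runtime = 12 h/week × 4 weeks = 48 h
Energy = 2.1 kW × 48 h = 100.8 kWh
Tier 1 (0–30 kWh): 30 × $0.41 = $12.3
Tier 2 (30–35 kWh): 5 × $0.47 = $2.35
Above 35 kWh: 65.8 × $0.50 = $32.9
Bill = $47.55

$47.55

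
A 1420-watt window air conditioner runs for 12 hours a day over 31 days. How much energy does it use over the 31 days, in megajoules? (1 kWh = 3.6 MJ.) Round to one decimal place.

1901.7 MJ

Runtime = 12 h/day × 31 days = 372 h
Energy = 1.42 kW × 372 h = 528.24 kWh
= 528.24 × 3.6 MJ = 1901.7 MJ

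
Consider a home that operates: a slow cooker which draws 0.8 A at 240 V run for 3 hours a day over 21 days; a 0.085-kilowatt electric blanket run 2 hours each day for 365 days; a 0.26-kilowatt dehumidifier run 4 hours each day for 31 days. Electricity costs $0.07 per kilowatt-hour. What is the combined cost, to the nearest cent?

$7.45

slow cooker: Power = 0.8 A × 240 V = 192 W = 0.192 kW
slow cooker: Runtime = 3 h/day × 21 days = 63 h
slow cooker: 0.192 kW × 63 h = 12.096 kWh
electric blanket: Runtime = 2 h/day × 365 days = 730 h
electric blanket: 0.085 kW × 730 h = 62.05 kWh
dehumidifier: Runtime = 4 h/day × 31 days = 124 h
dehumidifier: 0.26 kW × 124 h = 32.24 kWh
Total energy = 106.386 kWh
Cost = 106.386 × $0.07 = $7.45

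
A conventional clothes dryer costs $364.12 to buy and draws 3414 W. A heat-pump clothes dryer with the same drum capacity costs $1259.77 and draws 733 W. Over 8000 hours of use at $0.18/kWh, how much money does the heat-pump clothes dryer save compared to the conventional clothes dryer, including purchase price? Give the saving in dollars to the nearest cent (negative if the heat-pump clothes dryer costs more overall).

conventional clothes dryer: $364.12 + (3414/1000) kW × 8000 h × $0.18 = $364.12 + $4916.16 = $5280.28
heat-pump clothes dryer: $1259.77 + (733/1000) kW × 8000 h × $0.18 = $1259.77 + $1055.52 = $2315.29
Saving = $5280.28 − $2315.29 = $2964.99

$2964.99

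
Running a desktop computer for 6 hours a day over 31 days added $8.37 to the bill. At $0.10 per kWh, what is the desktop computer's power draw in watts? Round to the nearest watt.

450 W

Energy = $8.37 ÷ $0.10/kWh = 83.7 kWh
Runtime = 6 h/day × 31 days = 186 h
Power = 83.7 kWh ÷ 186 h = 0.45 kW = 450 W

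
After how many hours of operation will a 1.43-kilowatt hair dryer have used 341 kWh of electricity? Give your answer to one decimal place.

Hours = 341 kWh ÷ 1.43 kW = 238.5 h

238.5 h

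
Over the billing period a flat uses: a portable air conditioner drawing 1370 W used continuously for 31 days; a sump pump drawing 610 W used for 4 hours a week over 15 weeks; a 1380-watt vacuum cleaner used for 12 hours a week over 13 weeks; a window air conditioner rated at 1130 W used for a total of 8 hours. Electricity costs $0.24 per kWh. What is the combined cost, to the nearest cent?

portable air conditioner: Runtime = 24 h × 31 = 744 h
portable air conditioner: 1.37 kW × 744 h = 1019.28 kWh
sump pump: Runtime = 4 h/week × 15 weeks = 60 h
sump pump: 0.61 kW × 60 h = 36.6 kWh
vacuum cleaner: Runtime = 12 h/week × 13 weeks = 156 h
vacuum cleaner: 1.38 kW × 156 h = 215.28 kWh
window air conditioner: 1.13 kW × 8 h = 9.04 kWh
Total energy = 1280.2 kWh
Cost = 1280.2 × $0.24 = $307.25

$307.25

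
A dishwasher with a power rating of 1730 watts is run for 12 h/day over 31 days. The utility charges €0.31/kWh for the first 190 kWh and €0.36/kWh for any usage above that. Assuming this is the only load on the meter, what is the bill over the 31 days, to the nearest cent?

Runtime = 12 h/day × 31 days = 372 h
Energy = 1.73 kW × 372 h = 643.56 kWh
Tier 1 (0–190 kWh): 190 × €0.31 = €58.9
Above 190 kWh: 453.56 × €0.36 = €163.2816
Bill = €222.18

€222.18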